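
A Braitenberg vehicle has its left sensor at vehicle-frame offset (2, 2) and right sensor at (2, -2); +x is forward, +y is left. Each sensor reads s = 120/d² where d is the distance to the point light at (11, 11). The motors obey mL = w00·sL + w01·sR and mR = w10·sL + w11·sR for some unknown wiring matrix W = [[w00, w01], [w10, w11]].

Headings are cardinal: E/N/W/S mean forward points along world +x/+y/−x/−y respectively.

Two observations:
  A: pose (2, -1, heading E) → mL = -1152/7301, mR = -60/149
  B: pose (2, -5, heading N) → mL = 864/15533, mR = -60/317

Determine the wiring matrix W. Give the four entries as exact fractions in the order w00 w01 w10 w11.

-1/2 1/2 -1/2 0

obs A: pose=(2,-1,E) → sL=120/149, sR=24/49, mL=-1152/7301, mR=-60/149
obs B: pose=(2,-5,N) → sL=120/317, sR=24/49, mL=864/15533, mR=-60/317
sensor matrix S = [[120/149, 24/49], [120/317, 24/49]]; det S = 69120/330631
solve [mL_A; mL_B] = S·[w00; w01] and [mR_A; mR_B] = S·[w10; w11]:
  w00 = -1/2, w01 = 1/2, w10 = -1/2, w11 = 0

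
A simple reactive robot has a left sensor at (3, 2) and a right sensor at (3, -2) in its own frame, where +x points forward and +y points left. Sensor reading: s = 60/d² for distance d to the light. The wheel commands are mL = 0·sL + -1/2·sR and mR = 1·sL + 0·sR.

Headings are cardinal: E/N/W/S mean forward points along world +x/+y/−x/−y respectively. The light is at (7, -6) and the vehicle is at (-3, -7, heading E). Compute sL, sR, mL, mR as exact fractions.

6/5 30/29 -15/29 6/5

left sensor world pos  = (0, -5); dL² = 50
right sensor world pos = (0, -9); dR² = 58
sL = 60/50 = 6/5
sR = 60/58 = 30/29
mL = 0·sL + -1/2·sR = -15/29
mR = 1·sL + 0·sR = 6/5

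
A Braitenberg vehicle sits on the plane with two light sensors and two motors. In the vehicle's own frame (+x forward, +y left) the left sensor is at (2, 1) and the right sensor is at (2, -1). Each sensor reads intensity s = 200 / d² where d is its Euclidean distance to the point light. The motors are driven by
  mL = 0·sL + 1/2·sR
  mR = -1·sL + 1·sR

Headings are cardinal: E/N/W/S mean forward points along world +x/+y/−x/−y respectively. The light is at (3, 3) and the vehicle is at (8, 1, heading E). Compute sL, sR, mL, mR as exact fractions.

left sensor world pos  = (10, 2); dL² = 50
right sensor world pos = (10, 0); dR² = 58
sL = 200/50 = 4
sR = 200/58 = 100/29
mL = 0·sL + 1/2·sR = 50/29
mR = -1·sL + 1·sR = -16/29

4 100/29 50/29 -16/29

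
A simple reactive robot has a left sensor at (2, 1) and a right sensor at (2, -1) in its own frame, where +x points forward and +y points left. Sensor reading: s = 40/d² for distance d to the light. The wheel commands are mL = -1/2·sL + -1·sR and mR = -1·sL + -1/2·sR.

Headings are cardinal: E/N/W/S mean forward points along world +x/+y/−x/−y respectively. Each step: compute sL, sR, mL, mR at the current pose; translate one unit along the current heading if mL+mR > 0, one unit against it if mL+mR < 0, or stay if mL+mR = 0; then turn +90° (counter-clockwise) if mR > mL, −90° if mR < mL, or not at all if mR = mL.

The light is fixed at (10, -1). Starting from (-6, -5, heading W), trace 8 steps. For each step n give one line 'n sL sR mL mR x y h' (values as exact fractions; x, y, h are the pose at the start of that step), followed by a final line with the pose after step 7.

n=0: pose=(-6,-5,W); sL=40/349, sR=40/333; mL=-20620/116217, mR=-20300/116217; mL+mR=-13640/38739 → advance -1; mR−mL=320/116217 → turn +1·90°
n=1: pose=(-5,-5,S); sL=5/29, sR=10/73; mL=-945/4234, mR=-510/2117; mL+mR=-1965/4234 → advance -1; mR−mL=-75/4234 → turn -1·90°
n=2: pose=(-5,-4,W); sL=8/61, sR=40/293; mL=-3612/17873, mR=-3564/17873; mL+mR=-7176/17873 → advance -1; mR−mL=48/17873 → turn +1·90°
n=3: pose=(-4,-4,S); sL=20/97, sR=4/25; mL=-638/2425, mR=-694/2425; mL+mR=-1332/2425 → advance -1; mR−mL=-56/2425 → turn -1·90°
n=4: pose=(-4,-3,W); sL=8/53, sR=40/257; mL=-3148/13621, mR=-3116/13621; mL+mR=-6264/13621 → advance -1; mR−mL=32/13621 → turn +1·90°
n=5: pose=(-3,-3,S); sL=1/4, sR=10/53; mL=-133/424, mR=-73/212; mL+mR=-279/424 → advance -1; mR−mL=-13/424 → turn -1·90°
n=6: pose=(-3,-2,W); sL=40/229, sR=8/45; mL=-2732/10305, mR=-2716/10305; mL+mR=-1816/3435 → advance -1; mR−mL=16/10305 → turn +1·90°
n=7: pose=(-2,-2,S); sL=4/13, sR=20/89; mL=-438/1157, mR=-486/1157; mL+mR=-924/1157 → advance -1; mR−mL=-48/1157 → turn -1·90°

0 40/349 40/333 -20620/116217 -20300/116217 -6 -5 W
1 5/29 10/73 -945/4234 -510/2117 -5 -5 S
2 8/61 40/293 -3612/17873 -3564/17873 -5 -4 W
3 20/97 4/25 -638/2425 -694/2425 -4 -4 S
4 8/53 40/257 -3148/13621 -3116/13621 -4 -3 W
5 1/4 10/53 -133/424 -73/212 -3 -3 S
6 40/229 8/45 -2732/10305 -2716/10305 -3 -2 W
7 4/13 20/89 -438/1157 -486/1157 -2 -2 S
final -2 -1 W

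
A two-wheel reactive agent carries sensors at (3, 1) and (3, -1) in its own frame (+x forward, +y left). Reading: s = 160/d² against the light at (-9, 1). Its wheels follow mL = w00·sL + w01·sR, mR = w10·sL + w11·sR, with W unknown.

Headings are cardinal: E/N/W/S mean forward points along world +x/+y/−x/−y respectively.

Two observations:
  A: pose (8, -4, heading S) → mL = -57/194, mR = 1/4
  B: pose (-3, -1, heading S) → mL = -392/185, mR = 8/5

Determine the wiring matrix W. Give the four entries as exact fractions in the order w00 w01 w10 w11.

obs A: pose=(8,-4,S) → sL=40/97, sR=1/2, mL=-57/194, mR=1/4
obs B: pose=(-3,-1,S) → sL=80/37, sR=16/5, mL=-392/185, mR=8/5
sensor matrix S = [[40/97, 1/2], [80/37, 16/5]]; det S = 856/3589
solve [mL_A; mL_B] = S·[w00; w01] and [mR_A; mR_B] = S·[w10; w11]:
  w00 = 1/2, w01 = -1, w10 = 0, w11 = 1/2

1/2 -1 0 1/2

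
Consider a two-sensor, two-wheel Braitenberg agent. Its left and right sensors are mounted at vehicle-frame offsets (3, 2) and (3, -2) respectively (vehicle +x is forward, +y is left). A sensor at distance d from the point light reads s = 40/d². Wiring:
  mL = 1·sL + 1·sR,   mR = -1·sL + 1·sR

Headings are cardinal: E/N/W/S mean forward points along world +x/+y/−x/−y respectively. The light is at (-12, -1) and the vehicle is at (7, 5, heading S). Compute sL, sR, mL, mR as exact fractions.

4/45 20/149 1496/6705 304/6705

left sensor world pos  = (9, 2); dL² = 450
right sensor world pos = (5, 2); dR² = 298
sL = 40/450 = 4/45
sR = 40/298 = 20/149
mL = 1·sL + 1·sR = 1496/6705
mR = -1·sL + 1·sR = 304/6705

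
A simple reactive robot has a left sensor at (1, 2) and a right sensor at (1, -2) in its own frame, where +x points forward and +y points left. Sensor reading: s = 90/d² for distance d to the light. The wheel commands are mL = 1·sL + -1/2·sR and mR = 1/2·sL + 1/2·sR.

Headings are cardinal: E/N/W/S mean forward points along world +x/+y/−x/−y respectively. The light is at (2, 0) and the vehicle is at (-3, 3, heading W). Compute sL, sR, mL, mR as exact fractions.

90/37 90/61 3825/2257 4410/2257

left sensor world pos  = (-4, 1); dL² = 37
right sensor world pos = (-4, 5); dR² = 61
sL = 90/37 = 90/37
sR = 90/61 = 90/61
mL = 1·sL + -1/2·sR = 3825/2257
mR = 1/2·sL + 1/2·sR = 4410/2257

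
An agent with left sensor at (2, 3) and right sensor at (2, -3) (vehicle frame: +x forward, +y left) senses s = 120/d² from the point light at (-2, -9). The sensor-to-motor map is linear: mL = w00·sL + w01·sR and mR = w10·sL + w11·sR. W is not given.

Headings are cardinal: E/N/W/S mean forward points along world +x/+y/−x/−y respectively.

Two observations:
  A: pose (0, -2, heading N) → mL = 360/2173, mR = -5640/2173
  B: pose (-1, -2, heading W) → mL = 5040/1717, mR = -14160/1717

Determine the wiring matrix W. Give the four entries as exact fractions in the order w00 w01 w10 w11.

obs A: pose=(0,-2,N) → sL=60/41, sR=60/53, mL=360/2173, mR=-5640/2173
obs B: pose=(-1,-2,W) → sL=120/17, sR=120/101, mL=5040/1717, mR=-14160/1717
sensor matrix S = [[60/41, 60/53], [120/17, 120/101]]; det S = -23328000/3731041
solve [mL_A; mL_B] = S·[w00; w01] and [mR_A; mR_B] = S·[w10; w11]:
  w00 = 1/2, w01 = -1/2, w10 = -1, w11 = -1

1/2 -1/2 -1 -1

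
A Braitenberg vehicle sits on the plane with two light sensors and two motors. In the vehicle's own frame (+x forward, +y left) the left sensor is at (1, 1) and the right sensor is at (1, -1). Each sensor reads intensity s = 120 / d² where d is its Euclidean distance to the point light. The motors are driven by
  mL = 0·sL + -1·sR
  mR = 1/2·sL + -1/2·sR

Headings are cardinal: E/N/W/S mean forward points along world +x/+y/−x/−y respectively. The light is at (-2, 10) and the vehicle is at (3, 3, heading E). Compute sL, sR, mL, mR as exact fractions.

left sensor world pos  = (4, 4); dL² = 72
right sensor world pos = (4, 2); dR² = 100
sL = 120/72 = 5/3
sR = 120/100 = 6/5
mL = 0·sL + -1·sR = -6/5
mR = 1/2·sL + -1/2·sR = 7/30

5/3 6/5 -6/5 7/30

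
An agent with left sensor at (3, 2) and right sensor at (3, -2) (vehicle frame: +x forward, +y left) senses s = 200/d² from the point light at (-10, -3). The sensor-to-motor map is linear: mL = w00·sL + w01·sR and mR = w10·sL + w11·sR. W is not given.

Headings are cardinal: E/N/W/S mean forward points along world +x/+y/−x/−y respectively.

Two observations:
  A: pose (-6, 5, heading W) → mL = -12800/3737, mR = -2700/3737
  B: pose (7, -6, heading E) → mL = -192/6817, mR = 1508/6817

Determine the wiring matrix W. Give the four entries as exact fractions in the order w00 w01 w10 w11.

-1 1 -1/2 1

obs A: pose=(-6,5,W) → sL=200/37, sR=200/101, mL=-12800/3737, mR=-2700/3737
obs B: pose=(7,-6,E) → sL=200/401, sR=8/17, mL=-192/6817, mR=1508/6817
sensor matrix S = [[200/37, 200/101], [200/401, 8/17]]; det S = 39641600/25475129
solve [mL_A; mL_B] = S·[w00; w01] and [mR_A; mR_B] = S·[w10; w11]:
  w00 = -1, w01 = 1, w10 = -1/2, w11 = 1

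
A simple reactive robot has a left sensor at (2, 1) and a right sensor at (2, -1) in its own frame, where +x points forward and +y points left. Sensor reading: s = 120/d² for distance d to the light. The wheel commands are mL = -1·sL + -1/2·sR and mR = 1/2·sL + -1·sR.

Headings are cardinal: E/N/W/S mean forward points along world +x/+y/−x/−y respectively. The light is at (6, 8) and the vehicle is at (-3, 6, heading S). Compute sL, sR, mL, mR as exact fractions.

left sensor world pos  = (-2, 4); dL² = 80
right sensor world pos = (-4, 4); dR² = 116
sL = 120/80 = 3/2
sR = 120/116 = 30/29
mL = -1·sL + -1/2·sR = -117/58
mR = 1/2·sL + -1·sR = -33/116

3/2 30/29 -117/58 -33/116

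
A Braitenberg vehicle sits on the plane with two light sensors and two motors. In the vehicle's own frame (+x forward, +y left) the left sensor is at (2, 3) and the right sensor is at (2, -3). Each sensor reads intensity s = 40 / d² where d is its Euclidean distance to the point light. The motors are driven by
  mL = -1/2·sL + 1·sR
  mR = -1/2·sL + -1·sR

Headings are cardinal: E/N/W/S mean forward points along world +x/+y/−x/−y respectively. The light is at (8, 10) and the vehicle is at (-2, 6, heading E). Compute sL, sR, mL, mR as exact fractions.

8/13 40/113 68/1469 -972/1469

left sensor world pos  = (0, 9); dL² = 65
right sensor world pos = (0, 3); dR² = 113
sL = 40/65 = 8/13
sR = 40/113 = 40/113
mL = -1/2·sL + 1·sR = 68/1469
mR = -1/2·sL + -1·sR = -972/1469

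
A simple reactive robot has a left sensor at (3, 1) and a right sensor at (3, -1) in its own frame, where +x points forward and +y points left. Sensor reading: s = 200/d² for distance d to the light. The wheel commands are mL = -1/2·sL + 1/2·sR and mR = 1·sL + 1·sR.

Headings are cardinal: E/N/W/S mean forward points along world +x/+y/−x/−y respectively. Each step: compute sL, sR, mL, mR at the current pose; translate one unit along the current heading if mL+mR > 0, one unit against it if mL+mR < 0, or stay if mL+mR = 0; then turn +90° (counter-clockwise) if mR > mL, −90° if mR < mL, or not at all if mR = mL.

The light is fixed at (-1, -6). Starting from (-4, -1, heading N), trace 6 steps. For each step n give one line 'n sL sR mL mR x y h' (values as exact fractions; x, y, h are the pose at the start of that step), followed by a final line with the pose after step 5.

0 5/2 50/17 15/68 185/34 -4 -1 N
1 200/61 40/17 -480/1037 5840/1037 -4 0 W
2 100/9 100/17 -400/153 2600/153 -5 0 S
3 200/37 200/17 2000/629 10800/629 -5 -1 E
4 5/2 50/17 15/68 185/34 -4 -1 N
5 200/61 40/17 -480/1037 5840/1037 -4 0 W
final -5 0 S

n=0: pose=(-4,-1,N); sL=5/2, sR=50/17; mL=15/68, mR=185/34; mL+mR=385/68 → advance +1; mR−mL=355/68 → turn +1·90°
n=1: pose=(-4,0,W); sL=200/61, sR=40/17; mL=-480/1037, mR=5840/1037; mL+mR=5360/1037 → advance +1; mR−mL=6320/1037 → turn +1·90°
n=2: pose=(-5,0,S); sL=100/9, sR=100/17; mL=-400/153, mR=2600/153; mL+mR=2200/153 → advance +1; mR−mL=1000/51 → turn +1·90°
n=3: pose=(-5,-1,E); sL=200/37, sR=200/17; mL=2000/629, mR=10800/629; mL+mR=12800/629 → advance +1; mR−mL=8800/629 → turn +1·90°
n=4: pose=(-4,-1,N); sL=5/2, sR=50/17; mL=15/68, mR=185/34; mL+mR=385/68 → advance +1; mR−mL=355/68 → turn +1·90°
n=5: pose=(-4,0,W); sL=200/61, sR=40/17; mL=-480/1037, mR=5840/1037; mL+mR=5360/1037 → advance +1; mR−mL=6320/1037 → turn +1·90°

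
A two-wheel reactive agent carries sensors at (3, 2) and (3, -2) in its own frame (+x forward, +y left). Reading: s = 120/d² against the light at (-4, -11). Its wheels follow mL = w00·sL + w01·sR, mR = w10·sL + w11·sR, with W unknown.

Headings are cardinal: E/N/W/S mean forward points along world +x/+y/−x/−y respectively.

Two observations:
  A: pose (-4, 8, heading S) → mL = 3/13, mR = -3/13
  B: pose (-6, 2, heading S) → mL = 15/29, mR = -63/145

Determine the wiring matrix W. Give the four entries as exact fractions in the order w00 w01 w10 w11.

obs A: pose=(-4,8,S) → sL=6/13, sR=6/13, mL=3/13, mR=-3/13
obs B: pose=(-6,2,S) → sL=6/5, sR=30/29, mL=15/29, mR=-63/145
sensor matrix S = [[6/13, 6/13], [6/5, 30/29]]; det S = -144/1885
solve [mL_A; mL_B] = S·[w00; w01] and [mR_A; mR_B] = S·[w10; w11]:
  w00 = 0, w01 = 1/2, w10 = 1/2, w11 = -1

0 1/2 1/2 -1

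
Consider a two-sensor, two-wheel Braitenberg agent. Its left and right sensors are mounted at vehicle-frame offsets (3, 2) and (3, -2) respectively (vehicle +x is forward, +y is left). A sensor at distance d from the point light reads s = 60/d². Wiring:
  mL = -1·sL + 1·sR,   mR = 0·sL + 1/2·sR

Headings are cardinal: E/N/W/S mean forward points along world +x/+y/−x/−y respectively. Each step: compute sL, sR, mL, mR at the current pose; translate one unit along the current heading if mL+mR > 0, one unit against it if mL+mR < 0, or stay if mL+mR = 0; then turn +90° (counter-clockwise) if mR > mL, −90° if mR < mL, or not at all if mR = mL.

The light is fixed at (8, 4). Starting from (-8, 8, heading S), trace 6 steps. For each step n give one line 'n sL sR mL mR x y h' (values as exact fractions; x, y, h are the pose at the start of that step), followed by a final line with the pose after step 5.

0 60/197 12/65 -1536/12805 6/65 -8 8 S
1 30/109 30/89 600/9701 15/89 -8 9 E
2 60/353 60/233 7200/82249 30/233 -7 9 N
3 3/17 15/97 -36/1649 15/194 -7 10 W
4 12/41 20/111 -512/4551 10/111 -8 10 S
5 6/25 30/97 168/2425 15/97 -8 11 E
final -7 11 N

n=0: pose=(-8,8,S); sL=60/197, sR=12/65; mL=-1536/12805, mR=6/65; mL+mR=-354/12805 → advance -1; mR−mL=2718/12805 → turn +1·90°
n=1: pose=(-8,9,E); sL=30/109, sR=30/89; mL=600/9701, mR=15/89; mL+mR=2235/9701 → advance +1; mR−mL=1035/9701 → turn +1·90°
n=2: pose=(-7,9,N); sL=60/353, sR=60/233; mL=7200/82249, mR=30/233; mL+mR=17790/82249 → advance +1; mR−mL=3390/82249 → turn +1·90°
n=3: pose=(-7,10,W); sL=3/17, sR=15/97; mL=-36/1649, mR=15/194; mL+mR=183/3298 → advance +1; mR−mL=327/3298 → turn +1·90°
n=4: pose=(-8,10,S); sL=12/41, sR=20/111; mL=-512/4551, mR=10/111; mL+mR=-34/1517 → advance -1; mR−mL=922/4551 → turn +1·90°
n=5: pose=(-8,11,E); sL=6/25, sR=30/97; mL=168/2425, mR=15/97; mL+mR=543/2425 → advance +1; mR−mL=207/2425 → turn +1·90°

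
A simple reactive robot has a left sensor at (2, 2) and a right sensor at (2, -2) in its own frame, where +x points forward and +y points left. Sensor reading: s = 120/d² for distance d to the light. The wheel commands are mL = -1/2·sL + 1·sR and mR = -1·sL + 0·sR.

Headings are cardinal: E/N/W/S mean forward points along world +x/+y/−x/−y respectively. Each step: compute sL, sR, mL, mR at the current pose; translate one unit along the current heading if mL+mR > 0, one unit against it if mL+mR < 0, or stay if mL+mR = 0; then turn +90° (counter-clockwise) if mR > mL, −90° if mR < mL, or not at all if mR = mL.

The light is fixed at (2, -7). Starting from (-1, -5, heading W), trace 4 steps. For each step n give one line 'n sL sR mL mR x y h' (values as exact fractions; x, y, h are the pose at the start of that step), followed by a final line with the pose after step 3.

0 24/5 120/41 108/205 -24/5 -1 -5 W
1 15/4 15/2 45/8 -15/4 0 -5 N
2 24/5 120 588/5 -24/5 0 -4 E
3 60 12 -18 -60 1 -4 S
final 1 -3 W

n=0: pose=(-1,-5,W); sL=24/5, sR=120/41; mL=108/205, mR=-24/5; mL+mR=-876/205 → advance -1; mR−mL=-1092/205 → turn -1·90°
n=1: pose=(0,-5,N); sL=15/4, sR=15/2; mL=45/8, mR=-15/4; mL+mR=15/8 → advance +1; mR−mL=-75/8 → turn -1·90°
n=2: pose=(0,-4,E); sL=24/5, sR=120; mL=588/5, mR=-24/5; mL+mR=564/5 → advance +1; mR−mL=-612/5 → turn -1·90°
n=3: pose=(1,-4,S); sL=60, sR=12; mL=-18, mR=-60; mL+mR=-78 → advance -1; mR−mL=-42 → turn -1·90°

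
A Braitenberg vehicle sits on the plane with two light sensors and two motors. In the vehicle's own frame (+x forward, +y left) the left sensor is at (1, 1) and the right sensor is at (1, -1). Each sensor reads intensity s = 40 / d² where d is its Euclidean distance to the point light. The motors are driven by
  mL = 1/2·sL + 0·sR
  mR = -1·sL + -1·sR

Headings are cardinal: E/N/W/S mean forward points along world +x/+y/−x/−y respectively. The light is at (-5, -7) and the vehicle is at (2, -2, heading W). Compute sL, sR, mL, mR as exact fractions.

left sensor world pos  = (1, -3); dL² = 52
right sensor world pos = (1, -1); dR² = 72
sL = 40/52 = 10/13
sR = 40/72 = 5/9
mL = 1/2·sL + 0·sR = 5/13
mR = -1·sL + -1·sR = -155/117

10/13 5/9 5/13 -155/117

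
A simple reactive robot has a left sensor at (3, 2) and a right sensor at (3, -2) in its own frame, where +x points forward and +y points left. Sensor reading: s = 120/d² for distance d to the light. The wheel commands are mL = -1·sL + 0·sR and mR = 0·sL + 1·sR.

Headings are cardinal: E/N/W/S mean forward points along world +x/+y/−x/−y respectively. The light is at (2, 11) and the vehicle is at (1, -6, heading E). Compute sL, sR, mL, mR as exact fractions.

120/229 24/73 -120/229 24/73

left sensor world pos  = (4, -4); dL² = 229
right sensor world pos = (4, -8); dR² = 365
sL = 120/229 = 120/229
sR = 120/365 = 24/73
mL = -1·sL + 0·sR = -120/229
mR = 0·sL + 1·sR = 24/73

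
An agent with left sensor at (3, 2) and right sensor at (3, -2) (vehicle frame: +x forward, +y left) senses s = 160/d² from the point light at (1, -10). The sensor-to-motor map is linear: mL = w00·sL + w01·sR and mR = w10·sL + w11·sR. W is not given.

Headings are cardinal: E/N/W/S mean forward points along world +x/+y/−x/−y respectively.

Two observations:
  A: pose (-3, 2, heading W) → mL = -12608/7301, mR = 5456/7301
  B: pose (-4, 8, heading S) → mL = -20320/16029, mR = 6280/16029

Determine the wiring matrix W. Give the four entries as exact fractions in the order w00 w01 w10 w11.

obs A: pose=(-3,2,W) → sL=160/149, sR=32/49, mL=-12608/7301, mR=5456/7301
obs B: pose=(-4,8,S) → sL=80/117, sR=80/137, mL=-20320/16029, mR=6280/16029
sensor matrix S = [[160/149, 32/49], [80/117, 80/137]]; det S = 21125120/117027729
solve [mL_A; mL_B] = S·[w00; w01] and [mR_A; mR_B] = S·[w10; w11]:
  w00 = -1, w01 = -1, w10 = 1, w11 = -1/2

-1 -1 1 -1/2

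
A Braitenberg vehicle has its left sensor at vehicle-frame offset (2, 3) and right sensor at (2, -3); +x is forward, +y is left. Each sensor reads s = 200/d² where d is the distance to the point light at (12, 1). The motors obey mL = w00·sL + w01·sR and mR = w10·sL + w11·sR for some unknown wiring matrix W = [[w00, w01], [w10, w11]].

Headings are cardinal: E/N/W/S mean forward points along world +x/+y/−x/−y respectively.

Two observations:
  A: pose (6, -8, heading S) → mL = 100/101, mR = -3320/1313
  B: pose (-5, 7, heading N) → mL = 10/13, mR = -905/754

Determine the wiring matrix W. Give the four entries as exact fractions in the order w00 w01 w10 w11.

0 1 -1 -1

obs A: pose=(6,-8,S) → sL=20/13, sR=100/101, mL=100/101, mR=-3320/1313
obs B: pose=(-5,7,N) → sL=25/58, sR=10/13, mL=10/13, mR=-905/754
sensor matrix S = [[20/13, 100/101], [25/58, 10/13]]; det S = 374550/495001
solve [mL_A; mL_B] = S·[w00; w01] and [mR_A; mR_B] = S·[w10; w11]:
  w00 = 0, w01 = 1, w10 = -1, w11 = -1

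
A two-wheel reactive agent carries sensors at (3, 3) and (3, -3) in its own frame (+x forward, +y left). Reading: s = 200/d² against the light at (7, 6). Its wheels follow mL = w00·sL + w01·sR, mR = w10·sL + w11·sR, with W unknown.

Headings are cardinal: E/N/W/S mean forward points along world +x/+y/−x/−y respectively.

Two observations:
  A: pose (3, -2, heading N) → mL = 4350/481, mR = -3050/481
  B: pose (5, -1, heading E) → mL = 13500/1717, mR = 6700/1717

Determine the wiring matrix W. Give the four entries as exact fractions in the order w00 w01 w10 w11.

1/2 1 1/2 -1

obs A: pose=(3,-2,N) → sL=100/37, sR=100/13, mL=4350/481, mR=-3050/481
obs B: pose=(5,-1,E) → sL=200/17, sR=200/101, mL=13500/1717, mR=6700/1717
sensor matrix S = [[100/37, 100/13], [200/17, 200/101]]; det S = -70320000/825877
solve [mL_A; mL_B] = S·[w00; w01] and [mR_A; mR_B] = S·[w10; w11]:
  w00 = 1/2, w01 = 1, w10 = 1/2, w11 = -1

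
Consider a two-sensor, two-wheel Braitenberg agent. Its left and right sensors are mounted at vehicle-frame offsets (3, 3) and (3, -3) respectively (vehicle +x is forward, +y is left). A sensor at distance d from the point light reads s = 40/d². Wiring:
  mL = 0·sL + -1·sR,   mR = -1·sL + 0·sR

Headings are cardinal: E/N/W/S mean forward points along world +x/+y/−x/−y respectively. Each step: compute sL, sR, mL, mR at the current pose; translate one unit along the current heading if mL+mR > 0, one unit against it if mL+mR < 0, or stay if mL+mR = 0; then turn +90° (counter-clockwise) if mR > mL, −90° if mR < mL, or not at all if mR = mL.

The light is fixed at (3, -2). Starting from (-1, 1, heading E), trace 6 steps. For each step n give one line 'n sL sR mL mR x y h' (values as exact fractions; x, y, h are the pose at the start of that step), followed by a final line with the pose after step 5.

n=0: pose=(-1,1,E); sL=40/37, sR=40; mL=-40, mR=-40/37; mL+mR=-1520/37 → advance -1; mR−mL=1440/37 → turn +1·90°
n=1: pose=(-2,1,N); sL=2/5, sR=1; mL=-1, mR=-2/5; mL+mR=-7/5 → advance -1; mR−mL=3/5 → turn +1·90°
n=2: pose=(-2,0,W); sL=8/13, sR=40/89; mL=-40/89, mR=-8/13; mL+mR=-1232/1157 → advance -1; mR−mL=-192/1157 → turn -1·90°
n=3: pose=(-1,0,N); sL=20/37, sR=20/13; mL=-20/13, mR=-20/37; mL+mR=-1000/481 → advance -1; mR−mL=480/481 → turn +1·90°
n=4: pose=(-1,-1,W); sL=40/53, sR=8/13; mL=-8/13, mR=-40/53; mL+mR=-944/689 → advance -1; mR−mL=-96/689 → turn -1·90°
n=5: pose=(0,-1,N); sL=10/13, sR=5/2; mL=-5/2, mR=-10/13; mL+mR=-85/26 → advance -1; mR−mL=45/26 → turn +1·90°

0 40/37 40 -40 -40/37 -1 1 E
1 2/5 1 -1 -2/5 -2 1 N
2 8/13 40/89 -40/89 -8/13 -2 0 W
3 20/37 20/13 -20/13 -20/37 -1 0 N
4 40/53 8/13 -8/13 -40/53 -1 -1 W
5 10/13 5/2 -5/2 -10/13 0 -1 N
final 0 -2 W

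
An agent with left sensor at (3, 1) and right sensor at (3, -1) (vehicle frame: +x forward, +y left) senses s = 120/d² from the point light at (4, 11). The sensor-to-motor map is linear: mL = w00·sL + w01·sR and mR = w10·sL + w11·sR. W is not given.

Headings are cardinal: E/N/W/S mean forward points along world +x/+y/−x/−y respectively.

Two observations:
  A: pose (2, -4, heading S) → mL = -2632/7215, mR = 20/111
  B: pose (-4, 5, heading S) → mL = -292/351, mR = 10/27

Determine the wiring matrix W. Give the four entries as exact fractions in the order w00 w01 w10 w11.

obs A: pose=(2,-4,S) → sL=24/65, sR=40/111, mL=-2632/7215, mR=20/111
obs B: pose=(-4,5,S) → sL=12/13, sR=20/27, mL=-292/351, mR=10/27
sensor matrix S = [[24/65, 40/111], [12/13, 20/27]]; det S = -256/4329
solve [mL_A; mL_B] = S·[w00; w01] and [mR_A; mR_B] = S·[w10; w11]:
  w00 = -1/2, w01 = -1/2, w10 = 0, w11 = 1/2

-1/2 -1/2 0 1/2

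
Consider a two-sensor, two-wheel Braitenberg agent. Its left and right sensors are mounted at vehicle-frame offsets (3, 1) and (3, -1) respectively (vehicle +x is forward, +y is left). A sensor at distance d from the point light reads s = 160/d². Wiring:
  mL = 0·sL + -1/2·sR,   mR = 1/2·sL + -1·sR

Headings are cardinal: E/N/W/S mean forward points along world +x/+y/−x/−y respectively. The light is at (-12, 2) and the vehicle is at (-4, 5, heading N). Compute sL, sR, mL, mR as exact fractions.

32/17 160/117 -80/117 -848/1989

left sensor world pos  = (-5, 8); dL² = 85
right sensor world pos = (-3, 8); dR² = 117
sL = 160/85 = 32/17
sR = 160/117 = 160/117
mL = 0·sL + -1/2·sR = -80/117
mR = 1/2·sL + -1·sR = -848/1989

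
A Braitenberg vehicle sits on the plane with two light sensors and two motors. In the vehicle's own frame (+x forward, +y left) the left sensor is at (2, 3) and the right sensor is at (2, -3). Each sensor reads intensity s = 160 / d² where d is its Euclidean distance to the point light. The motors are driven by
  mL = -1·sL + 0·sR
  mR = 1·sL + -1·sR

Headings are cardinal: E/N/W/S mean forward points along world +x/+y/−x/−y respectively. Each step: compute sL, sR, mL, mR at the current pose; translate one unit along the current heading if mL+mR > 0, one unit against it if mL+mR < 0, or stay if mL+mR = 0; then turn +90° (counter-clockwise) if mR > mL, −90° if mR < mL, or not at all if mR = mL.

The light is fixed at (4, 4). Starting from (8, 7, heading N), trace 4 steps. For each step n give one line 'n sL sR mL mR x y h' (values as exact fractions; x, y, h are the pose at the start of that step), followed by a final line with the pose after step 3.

0 80/13 80/37 -80/13 1920/481 8 7 N
1 32 160/29 -32 768/29 8 6 W
2 5/2 40 -5/2 -75/2 9 6 S
3 160/9 32/9 -160/9 128/9 9 7 W
final 10 7 S

n=0: pose=(8,7,N); sL=80/13, sR=80/37; mL=-80/13, mR=1920/481; mL+mR=-80/37 → advance -1; mR−mL=4880/481 → turn +1·90°
n=1: pose=(8,6,W); sL=32, sR=160/29; mL=-32, mR=768/29; mL+mR=-160/29 → advance -1; mR−mL=1696/29 → turn +1·90°
n=2: pose=(9,6,S); sL=5/2, sR=40; mL=-5/2, mR=-75/2; mL+mR=-40 → advance -1; mR−mL=-35 → turn -1·90°
n=3: pose=(9,7,W); sL=160/9, sR=32/9; mL=-160/9, mR=128/9; mL+mR=-32/9 → advance -1; mR−mL=32 → turn +1·90°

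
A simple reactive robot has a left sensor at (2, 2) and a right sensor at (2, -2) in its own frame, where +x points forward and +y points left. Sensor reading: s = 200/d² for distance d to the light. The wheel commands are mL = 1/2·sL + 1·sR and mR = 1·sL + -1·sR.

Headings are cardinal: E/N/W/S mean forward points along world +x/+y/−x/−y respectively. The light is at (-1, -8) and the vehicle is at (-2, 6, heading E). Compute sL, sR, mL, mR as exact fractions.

200/257 40/29 13180/7453 -4480/7453

left sensor world pos  = (0, 8); dL² = 257
right sensor world pos = (0, 4); dR² = 145
sL = 200/257 = 200/257
sR = 200/145 = 40/29
mL = 1/2·sL + 1·sR = 13180/7453
mR = 1·sL + -1·sR = -4480/7453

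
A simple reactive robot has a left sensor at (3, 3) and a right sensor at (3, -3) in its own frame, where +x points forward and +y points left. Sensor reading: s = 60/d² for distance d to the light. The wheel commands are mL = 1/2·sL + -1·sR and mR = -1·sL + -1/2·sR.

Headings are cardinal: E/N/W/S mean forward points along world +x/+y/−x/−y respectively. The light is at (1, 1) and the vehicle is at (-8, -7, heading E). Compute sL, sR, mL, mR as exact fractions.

left sensor world pos  = (-5, -4); dL² = 61
right sensor world pos = (-5, -10); dR² = 157
sL = 60/61 = 60/61
sR = 60/157 = 60/157
mL = 1/2·sL + -1·sR = 1050/9577
mR = -1·sL + -1/2·sR = -11250/9577

60/61 60/157 1050/9577 -11250/9577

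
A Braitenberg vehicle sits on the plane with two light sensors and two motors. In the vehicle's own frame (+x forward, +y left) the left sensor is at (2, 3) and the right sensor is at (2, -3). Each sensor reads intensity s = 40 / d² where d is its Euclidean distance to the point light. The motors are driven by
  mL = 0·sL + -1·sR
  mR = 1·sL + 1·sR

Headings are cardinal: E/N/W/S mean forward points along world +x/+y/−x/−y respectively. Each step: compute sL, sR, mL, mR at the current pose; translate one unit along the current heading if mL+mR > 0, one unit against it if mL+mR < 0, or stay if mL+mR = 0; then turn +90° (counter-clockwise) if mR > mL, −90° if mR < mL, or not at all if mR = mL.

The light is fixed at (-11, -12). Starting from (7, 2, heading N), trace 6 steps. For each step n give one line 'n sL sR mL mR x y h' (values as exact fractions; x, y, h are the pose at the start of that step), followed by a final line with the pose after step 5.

0 40/481 40/697 -40/697 47120/335257 7 2 N
1 1/10 2/29 -2/29 49/290 7 3 W
2 40/569 8/73 -8/73 7472/41537 6 3 S
3 4/65 20/241 -20/241 2264/15665 6 2 E
4 40/481 40/697 -40/697 47120/335257 7 2 N
5 1/10 2/29 -2/29 49/290 7 3 W
final 6 3 S

n=0: pose=(7,2,N); sL=40/481, sR=40/697; mL=-40/697, mR=47120/335257; mL+mR=40/481 → advance +1; mR−mL=66360/335257 → turn +1·90°
n=1: pose=(7,3,W); sL=1/10, sR=2/29; mL=-2/29, mR=49/290; mL+mR=1/10 → advance +1; mR−mL=69/290 → turn +1·90°
n=2: pose=(6,3,S); sL=40/569, sR=8/73; mL=-8/73, mR=7472/41537; mL+mR=40/569 → advance +1; mR−mL=12024/41537 → turn +1·90°
n=3: pose=(6,2,E); sL=4/65, sR=20/241; mL=-20/241, mR=2264/15665; mL+mR=4/65 → advance +1; mR−mL=3564/15665 → turn +1·90°
n=4: pose=(7,2,N); sL=40/481, sR=40/697; mL=-40/697, mR=47120/335257; mL+mR=40/481 → advance +1; mR−mL=66360/335257 → turn +1·90°
n=5: pose=(7,3,W); sL=1/10, sR=2/29; mL=-2/29, mR=49/290; mL+mR=1/10 → advance +1; mR−mL=69/290 → turn +1·90°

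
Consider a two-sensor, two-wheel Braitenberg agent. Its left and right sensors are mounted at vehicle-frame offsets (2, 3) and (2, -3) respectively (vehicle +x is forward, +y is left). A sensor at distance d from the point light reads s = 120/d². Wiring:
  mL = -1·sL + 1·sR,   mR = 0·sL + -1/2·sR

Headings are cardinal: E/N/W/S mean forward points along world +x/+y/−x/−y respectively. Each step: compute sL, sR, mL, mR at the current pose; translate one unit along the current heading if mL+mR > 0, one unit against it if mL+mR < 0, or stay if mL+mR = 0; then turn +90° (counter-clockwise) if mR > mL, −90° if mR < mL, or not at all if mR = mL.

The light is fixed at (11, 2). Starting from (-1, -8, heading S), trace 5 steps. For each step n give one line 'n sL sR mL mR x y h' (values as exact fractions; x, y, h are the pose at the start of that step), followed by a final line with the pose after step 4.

n=0: pose=(-1,-8,S); sL=8/15, sR=40/123; mL=-128/615, mR=-20/123; mL+mR=-76/205 → advance -1; mR−mL=28/615 → turn +1·90°
n=1: pose=(-1,-7,E); sL=15/17, sR=30/61; mL=-405/1037, mR=-15/61; mL+mR=-660/1037 → advance -1; mR−mL=150/1037 → turn +1·90°
n=2: pose=(-2,-7,N); sL=24/61, sR=120/149; mL=3744/9089, mR=-60/149; mL+mR=84/9089 → advance +1; mR−mL=-7404/9089 → turn -1·90°
n=3: pose=(-2,-6,E); sL=60/73, sR=60/121; mL=-2880/8833, mR=-30/121; mL+mR=-5070/8833 → advance -1; mR−mL=690/8833 → turn +1·90°
n=4: pose=(-3,-6,N); sL=24/65, sR=120/157; mL=4032/10205, mR=-60/157; mL+mR=132/10205 → advance +1; mR−mL=-7932/10205 → turn -1·90°

0 8/15 40/123 -128/615 -20/123 -1 -8 S
1 15/17 30/61 -405/1037 -15/61 -1 -7 E
2 24/61 120/149 3744/9089 -60/149 -2 -7 N
3 60/73 60/121 -2880/8833 -30/121 -2 -6 E
4 24/65 120/157 4032/10205 -60/157 -3 -6 N
final -3 -5 E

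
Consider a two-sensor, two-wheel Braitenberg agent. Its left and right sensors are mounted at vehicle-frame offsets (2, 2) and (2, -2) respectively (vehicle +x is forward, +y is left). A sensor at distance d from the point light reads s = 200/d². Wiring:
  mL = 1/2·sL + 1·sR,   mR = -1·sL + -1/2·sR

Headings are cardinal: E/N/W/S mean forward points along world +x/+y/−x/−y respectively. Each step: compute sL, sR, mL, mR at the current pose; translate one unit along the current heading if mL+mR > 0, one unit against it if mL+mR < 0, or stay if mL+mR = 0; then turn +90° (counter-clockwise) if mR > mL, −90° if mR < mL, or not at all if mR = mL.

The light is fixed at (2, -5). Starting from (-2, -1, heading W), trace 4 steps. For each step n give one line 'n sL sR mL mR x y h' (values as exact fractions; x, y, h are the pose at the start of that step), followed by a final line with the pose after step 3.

0 5 25/9 95/18 -115/18 -2 -1 W
1 200/61 200/37 15900/2257 -13500/2257 -1 -1 N
2 4 20 22 -14 -1 0 E
3 200/9 8 172/9 -236/9 0 0 S
final 0 1 W

n=0: pose=(-2,-1,W); sL=5, sR=25/9; mL=95/18, mR=-115/18; mL+mR=-10/9 → advance -1; mR−mL=-35/3 → turn -1·90°
n=1: pose=(-1,-1,N); sL=200/61, sR=200/37; mL=15900/2257, mR=-13500/2257; mL+mR=2400/2257 → advance +1; mR−mL=-29400/2257 → turn -1·90°
n=2: pose=(-1,0,E); sL=4, sR=20; mL=22, mR=-14; mL+mR=8 → advance +1; mR−mL=-36 → turn -1·90°
n=3: pose=(0,0,S); sL=200/9, sR=8; mL=172/9, mR=-236/9; mL+mR=-64/9 → advance -1; mR−mL=-136/3 → turn -1·90°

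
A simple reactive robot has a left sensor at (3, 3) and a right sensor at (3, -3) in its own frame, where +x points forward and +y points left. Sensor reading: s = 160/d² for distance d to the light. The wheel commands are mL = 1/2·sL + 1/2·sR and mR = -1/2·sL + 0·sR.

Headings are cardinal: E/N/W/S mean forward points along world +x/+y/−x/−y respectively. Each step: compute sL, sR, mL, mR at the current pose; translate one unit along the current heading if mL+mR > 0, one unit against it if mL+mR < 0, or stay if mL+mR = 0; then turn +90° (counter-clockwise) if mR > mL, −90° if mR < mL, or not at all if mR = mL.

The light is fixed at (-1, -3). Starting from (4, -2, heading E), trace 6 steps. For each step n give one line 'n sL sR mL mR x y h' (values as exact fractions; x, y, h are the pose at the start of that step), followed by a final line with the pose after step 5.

0 2 40/17 37/17 -1 4 -2 E
1 32/17 160/13 1568/221 -16/17 5 -2 S
2 80/9 80/9 80/9 -40/9 5 -3 W
3 160/13 160/73 6880/949 -80/13 4 -3 N
4 2 40/17 37/17 -1 4 -2 E
5 32/17 160/13 1568/221 -16/17 5 -2 S
final 5 -3 W

n=0: pose=(4,-2,E); sL=2, sR=40/17; mL=37/17, mR=-1; mL+mR=20/17 → advance +1; mR−mL=-54/17 → turn -1·90°
n=1: pose=(5,-2,S); sL=32/17, sR=160/13; mL=1568/221, mR=-16/17; mL+mR=80/13 → advance +1; mR−mL=-1776/221 → turn -1·90°
n=2: pose=(5,-3,W); sL=80/9, sR=80/9; mL=80/9, mR=-40/9; mL+mR=40/9 → advance +1; mR−mL=-40/3 → turn -1·90°
n=3: pose=(4,-3,N); sL=160/13, sR=160/73; mL=6880/949, mR=-80/13; mL+mR=80/73 → advance +1; mR−mL=-12720/949 → turn -1·90°
n=4: pose=(4,-2,E); sL=2, sR=40/17; mL=37/17, mR=-1; mL+mR=20/17 → advance +1; mR−mL=-54/17 → turn -1·90°
n=5: pose=(5,-2,S); sL=32/17, sR=160/13; mL=1568/221, mR=-16/17; mL+mR=80/13 → advance +1; mR−mL=-1776/221 → turn -1·90°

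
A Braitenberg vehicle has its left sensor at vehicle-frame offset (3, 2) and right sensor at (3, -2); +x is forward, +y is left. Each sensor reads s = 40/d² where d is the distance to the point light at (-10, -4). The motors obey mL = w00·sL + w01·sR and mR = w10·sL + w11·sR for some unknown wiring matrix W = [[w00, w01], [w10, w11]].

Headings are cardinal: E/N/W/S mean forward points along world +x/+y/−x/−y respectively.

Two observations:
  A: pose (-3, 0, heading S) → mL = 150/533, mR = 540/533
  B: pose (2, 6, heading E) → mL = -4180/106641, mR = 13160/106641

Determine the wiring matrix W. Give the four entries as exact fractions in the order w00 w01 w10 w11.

-1 1/2 1/2 1/2

obs A: pose=(-3,0,S) → sL=20/41, sR=20/13, mL=150/533, mR=540/533
obs B: pose=(2,6,E) → sL=40/369, sR=40/289, mL=-4180/106641, mR=13160/106641
sensor matrix S = [[20/41, 20/13], [40/369, 40/289]]; det S = -137600/1386333
solve [mL_A; mL_B] = S·[w00; w01] and [mR_A; mR_B] = S·[w10; w11]:
  w00 = -1, w01 = 1/2, w10 = 1/2, w11 = 1/2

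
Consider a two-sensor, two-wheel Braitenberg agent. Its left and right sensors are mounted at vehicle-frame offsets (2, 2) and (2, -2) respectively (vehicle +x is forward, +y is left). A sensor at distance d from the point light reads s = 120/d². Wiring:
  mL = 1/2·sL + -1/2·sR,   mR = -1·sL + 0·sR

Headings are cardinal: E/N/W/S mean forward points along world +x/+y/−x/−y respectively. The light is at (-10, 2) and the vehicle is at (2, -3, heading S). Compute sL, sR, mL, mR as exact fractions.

24/49 120/149 -1152/7301 -24/49

left sensor world pos  = (4, -5); dL² = 245
right sensor world pos = (0, -5); dR² = 149
sL = 120/245 = 24/49
sR = 120/149 = 120/149
mL = 1/2·sL + -1/2·sR = -1152/7301
mR = -1·sL + 0·sR = -24/49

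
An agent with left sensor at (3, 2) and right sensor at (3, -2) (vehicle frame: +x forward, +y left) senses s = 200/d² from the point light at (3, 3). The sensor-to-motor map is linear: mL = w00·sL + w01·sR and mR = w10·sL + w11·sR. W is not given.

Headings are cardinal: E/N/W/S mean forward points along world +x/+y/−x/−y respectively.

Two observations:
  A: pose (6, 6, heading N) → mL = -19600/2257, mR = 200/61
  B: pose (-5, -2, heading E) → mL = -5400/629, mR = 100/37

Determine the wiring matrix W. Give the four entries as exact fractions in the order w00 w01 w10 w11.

obs A: pose=(6,6,N) → sL=200/37, sR=200/61, mL=-19600/2257, mR=200/61
obs B: pose=(-5,-2,E) → sL=100/17, sR=100/37, mL=-5400/629, mR=100/37
sensor matrix S = [[200/37, 200/61], [100/17, 100/37]]; det S = -6640000/1419653
solve [mL_A; mL_B] = S·[w00; w01] and [mR_A; mR_B] = S·[w10; w11]:
  w00 = -1, w01 = -1, w10 = 0, w11 = 1

-1 -1 0 1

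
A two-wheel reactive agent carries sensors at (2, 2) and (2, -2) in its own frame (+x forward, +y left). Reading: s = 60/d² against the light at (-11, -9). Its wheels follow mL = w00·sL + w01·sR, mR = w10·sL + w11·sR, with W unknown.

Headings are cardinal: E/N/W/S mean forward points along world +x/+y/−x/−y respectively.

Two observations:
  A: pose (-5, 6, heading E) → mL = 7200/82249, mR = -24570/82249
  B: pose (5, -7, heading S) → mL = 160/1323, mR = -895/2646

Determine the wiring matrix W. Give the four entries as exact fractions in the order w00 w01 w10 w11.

obs A: pose=(-5,6,E) → sL=60/353, sR=60/233, mL=7200/82249, mR=-24570/82249
obs B: pose=(5,-7,S) → sL=5/27, sR=15/49, mL=160/1323, mR=-895/2646
sensor matrix S = [[60/353, 60/233], [5/27, 15/49]]; det S = 157600/36271809
solve [mL_A; mL_B] = S·[w00; w01] and [mR_A; mR_B] = S·[w10; w11]:
  w00 = -1, w01 = 1, w10 = -1, w11 = -1/2

-1 1 -1 -1/2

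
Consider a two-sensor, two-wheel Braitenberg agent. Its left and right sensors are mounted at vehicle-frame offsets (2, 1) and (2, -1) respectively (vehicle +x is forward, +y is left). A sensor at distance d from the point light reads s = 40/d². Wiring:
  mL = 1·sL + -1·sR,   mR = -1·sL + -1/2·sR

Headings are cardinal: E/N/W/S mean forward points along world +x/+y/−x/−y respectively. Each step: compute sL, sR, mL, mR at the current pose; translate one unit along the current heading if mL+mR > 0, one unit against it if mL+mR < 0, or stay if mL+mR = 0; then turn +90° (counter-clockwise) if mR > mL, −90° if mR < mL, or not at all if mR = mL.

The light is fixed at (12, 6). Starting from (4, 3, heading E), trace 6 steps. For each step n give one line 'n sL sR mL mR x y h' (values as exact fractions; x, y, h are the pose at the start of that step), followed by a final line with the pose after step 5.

n=0: pose=(4,3,E); sL=1, sR=10/13; mL=3/13, mR=-18/13; mL+mR=-15/13 → advance -1; mR−mL=-21/13 → turn -1·90°
n=1: pose=(3,3,S); sL=40/89, sR=8/25; mL=288/2225, mR=-1356/2225; mL+mR=-12/25 → advance -1; mR−mL=-1644/2225 → turn -1·90°
n=2: pose=(3,4,W); sL=4/13, sR=20/61; mL=-16/793, mR=-374/793; mL+mR=-30/61 → advance -1; mR−mL=-358/793 → turn -1·90°
n=3: pose=(4,4,N); sL=40/81, sR=40/49; mL=-1280/3969, mR=-3580/3969; mL+mR=-60/49 → advance -1; mR−mL=-2300/3969 → turn -1·90°
n=4: pose=(4,3,E); sL=1, sR=10/13; mL=3/13, mR=-18/13; mL+mR=-15/13 → advance -1; mR−mL=-21/13 → turn -1·90°
n=5: pose=(3,3,S); sL=40/89, sR=8/25; mL=288/2225, mR=-1356/2225; mL+mR=-12/25 → advance -1; mR−mL=-1644/2225 → turn -1·90°

0 1 10/13 3/13 -18/13 4 3 E
1 40/89 8/25 288/2225 -1356/2225 3 3 S
2 4/13 20/61 -16/793 -374/793 3 4 W
3 40/81 40/49 -1280/3969 -3580/3969 4 4 N
4 1 10/13 3/13 -18/13 4 3 E
5 40/89 8/25 288/2225 -1356/2225 3 3 S
final 3 4 W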